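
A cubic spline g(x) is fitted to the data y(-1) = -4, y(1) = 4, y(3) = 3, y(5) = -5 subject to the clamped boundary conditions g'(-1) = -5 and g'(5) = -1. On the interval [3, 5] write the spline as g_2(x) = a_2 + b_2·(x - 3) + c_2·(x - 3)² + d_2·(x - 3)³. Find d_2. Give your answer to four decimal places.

0.6583

Put M_i = g'' at the i-th knot. Here h = (2, 2, 2) and Δ = (4, -1/2, -4), so the interior equations h_(i-1)·M_(i-1) + 2(h_(i-1)+h_i)·M_i + h_i·M_(i+1) = 6(Δ_i − Δ_(i-1)) read
  2·M_0 + 8·M_1 + 2·M_2 = 6(Δ_1 - Δ_0) = -27
  2·M_1 + 8·M_2 + 2·M_3 = 6(Δ_2 - Δ_1) = -21
Clamped end conditions give two more equations: 2h_0·M_0 + h_0·M_1 = 6(Δ_0 - g'(-1)) = 54 and h_2·M_2 + 2h_2·M_3 = 6(g'(5) - Δ_2) = 18.
Forward elimination and back-substitution give M_0 = 511/30, M_1 = -106/15, M_2 = -34/15, M_3 = 169/30.
On [3, 5], with g_2(x) = a_2 + b_2·(x - 3) + c_2·(x - 3)² + d_2·(x - 3)³: c_2 = M_2/2 = -17/15, d_2 = (M_3 - M_2)/(6h_2) = 79/120, b_2 = Δ_2 - h_2(2M_2 + M_3)/6 = -131/30.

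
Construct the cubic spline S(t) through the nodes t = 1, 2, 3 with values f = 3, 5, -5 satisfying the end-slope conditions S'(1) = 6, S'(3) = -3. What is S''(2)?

Write M_i for S''(x_i). With h_i = 1, 1 and divided differences Δ_i = 2, -10, the continuity of S' gives the tridiagonal system
  1·M_0 + 4·M_1 + 1·M_2 = 6(Δ_1 - Δ_0) = -72
Clamped end conditions give two more equations: 2h_0·M_0 + h_0·M_1 = 6(Δ_0 - S'(1)) = -24 and h_1·M_1 + 2h_1·M_2 = 6(S'(3) - Δ_1) = 42.
Hence M_0 = 3/2, M_1 = -27, M_2 = 69/2.

-27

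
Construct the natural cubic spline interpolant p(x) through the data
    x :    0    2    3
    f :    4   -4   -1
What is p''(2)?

7

Write σ_i for p''(x_i). With h_i = 2, 1 and divided differences Δ_i = -4, 3, the continuity of p' gives the tridiagonal system
  2·σ_0 + 6·σ_1 + 1·σ_2 = 6(Δ_1 - Δ_0) = 42
Natural end conditions: σ_0 = σ_2 = 0.
Solving the tridiagonal system: σ_0 = 0, σ_1 = 7, σ_2 = 0.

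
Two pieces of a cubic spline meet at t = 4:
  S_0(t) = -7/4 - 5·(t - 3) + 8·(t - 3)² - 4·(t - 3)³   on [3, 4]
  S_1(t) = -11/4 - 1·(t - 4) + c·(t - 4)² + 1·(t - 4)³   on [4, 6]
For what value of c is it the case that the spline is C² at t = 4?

S_0''(t) = 16 - 24·(t - 3), so S_0''(4) = -8. On the right, S_1''(4) = 2c, so c = -4.

-4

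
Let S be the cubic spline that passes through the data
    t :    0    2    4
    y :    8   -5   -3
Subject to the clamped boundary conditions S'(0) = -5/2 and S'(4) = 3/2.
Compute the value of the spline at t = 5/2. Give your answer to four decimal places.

-5.9180

Write m_i for S''(x_i). With h_i = 2, 2 and divided differences Δ_i = -13/2, 1, the continuity of S' gives the tridiagonal system
  2·m_0 + 8·m_1 + 2·m_2 = 6(Δ_1 - Δ_0) = 45
Clamped end conditions give two more equations: 2h_0·m_0 + h_0·m_1 = 6(Δ_0 - S'(0)) = -24 and h_1·m_1 + 2h_1·m_2 = 6(S'(4) - Δ_1) = 3.
Solving: m_0 = -85/8, m_1 = 37/4, m_2 = -31/8.
On [2, 4], S(t) = -5 - 31/8·(t - 2) + 37/8·(t - 2)² - 35/32·(t - 2)³.
With (t - 2) = 1/2: S(5/2) = -1515/256.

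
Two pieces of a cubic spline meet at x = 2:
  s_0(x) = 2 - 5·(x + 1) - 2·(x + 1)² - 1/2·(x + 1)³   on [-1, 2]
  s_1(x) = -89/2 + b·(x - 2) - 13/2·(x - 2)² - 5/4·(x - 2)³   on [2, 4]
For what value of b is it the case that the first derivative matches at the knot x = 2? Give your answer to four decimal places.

s_0'(x) = -5 - 4·(x + 1) - 3/2·(x + 1)², so s_0'(2) = -61/2. On the right, s_1'(2) = b, so b = -61/2.

-30.5000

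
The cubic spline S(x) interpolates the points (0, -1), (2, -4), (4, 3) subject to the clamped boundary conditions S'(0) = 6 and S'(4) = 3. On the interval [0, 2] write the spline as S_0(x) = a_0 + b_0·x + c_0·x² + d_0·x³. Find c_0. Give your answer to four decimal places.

-7.8750

Write m_i for S''(x_i). With h_i = 2, 2 and divided differences Δ_i = -3/2, 7/2, the continuity of S' gives the tridiagonal system
  2·m_0 + 8·m_1 + 2·m_2 = 6(Δ_1 - Δ_0) = 30
Clamped end conditions give two more equations: 2h_0·m_0 + h_0·m_1 = 6(Δ_0 - S'(0)) = -45 and h_1·m_1 + 2h_1·m_2 = 6(S'(4) - Δ_1) = -3.
Hence m_0 = -63/4, m_1 = 9, m_2 = -21/4.
On [0, 2], with S_0(x) = a_0 + b_0·x + c_0·x² + d_0·x³: c_0 = m_0/2 = -63/8, d_0 = (m_1 - m_0)/(6h_0) = 33/16, b_0 = Δ_0 - h_0(2m_0 + m_1)/6 = 6.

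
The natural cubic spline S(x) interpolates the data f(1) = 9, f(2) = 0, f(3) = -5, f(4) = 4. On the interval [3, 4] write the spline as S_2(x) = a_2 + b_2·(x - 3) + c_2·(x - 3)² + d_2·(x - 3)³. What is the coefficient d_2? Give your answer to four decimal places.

-3.4667

Let m_i = S''(x_i). Step sizes h_i = 1, 1, 1; slopes of the chords Δ_i = (y_(i+1) - y_i)/h_i = -9, -5, 9.
  1·m_0 + 4·m_1 + 1·m_2 = 6(Δ_1 - Δ_0) = 24
  1·m_1 + 4·m_2 + 1·m_3 = 6(Δ_2 - Δ_1) = 84
Natural end conditions: m_0 = m_3 = 0.
Solving the tridiagonal system: m_0 = 0, m_1 = 4/5, m_2 = 104/5, m_3 = 0.
On [3, 4], with S_2(x) = a_2 + b_2·(x - 3) + c_2·(x - 3)² + d_2·(x - 3)³: c_2 = m_2/2 = 52/5, d_2 = (m_3 - m_2)/(6h_2) = -52/15, b_2 = Δ_2 - h_2(2m_2 + m_3)/6 = 31/15.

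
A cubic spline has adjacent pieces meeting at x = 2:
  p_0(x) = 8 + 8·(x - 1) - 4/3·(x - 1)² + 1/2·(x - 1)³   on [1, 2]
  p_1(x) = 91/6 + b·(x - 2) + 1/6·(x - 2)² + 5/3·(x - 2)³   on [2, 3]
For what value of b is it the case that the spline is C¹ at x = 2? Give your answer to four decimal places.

6.8333

p_0'(x) = 8 - 8/3·(x - 1) + 3/2·(x - 1)², so p_0'(2) = 41/6. On the right, p_1'(2) = b, so b = 41/6.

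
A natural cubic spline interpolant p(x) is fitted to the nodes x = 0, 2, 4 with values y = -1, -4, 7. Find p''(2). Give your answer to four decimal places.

5.2500

Write M_i for p''(x_i). With h_i = 2, 2 and divided differences Δ_i = -3/2, 11/2, the continuity of p' gives the tridiagonal system
  2·M_0 + 8·M_1 + 2·M_2 = 6(Δ_1 - Δ_0) = 42
Natural end conditions: M_0 = M_2 = 0.
Solving the tridiagonal system: M_0 = 0, M_1 = 21/4, M_2 = 0.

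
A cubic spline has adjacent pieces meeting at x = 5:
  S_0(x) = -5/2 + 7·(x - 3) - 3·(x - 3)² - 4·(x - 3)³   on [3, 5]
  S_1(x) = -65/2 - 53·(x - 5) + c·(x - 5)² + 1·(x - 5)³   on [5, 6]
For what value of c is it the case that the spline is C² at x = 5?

S_0''(x) = -6 - 24·(x - 3), so S_0''(5) = -54. On the right, S_1''(5) = 2c, so c = -27.

-27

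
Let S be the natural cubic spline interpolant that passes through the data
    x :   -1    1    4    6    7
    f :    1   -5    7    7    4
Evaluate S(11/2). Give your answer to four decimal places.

With M_i denoting the second derivative at x_i, h_i = 2, 3, 2, 1, and Δ_i = (y_(i+1) − y_i)/h_i = -3, 4, 0, -3:
  2·M_0 + 10·M_1 + 3·M_2 = 6(Δ_1 - Δ_0) = 42
  3·M_1 + 10·M_2 + 2·M_3 = 6(Δ_2 - Δ_1) = -24
  2·M_2 + 6·M_3 + 1·M_4 = 6(Δ_3 - Δ_2) = -18
Natural end conditions: M_0 = M_4 = 0.
Forward elimination and back-substitution give M_0 = 0, M_1 = 1338/253, M_2 = -918/253, M_3 = -453/253, M_4 = 0.
On [4, 6], S(x) = 7 + 763/253·(x - 4) - 459/253·(x - 4)² + 155/1012·(x - 4)³.
With (x - 4) = 3/2: S(11/2) = 64433/8096.

7.9586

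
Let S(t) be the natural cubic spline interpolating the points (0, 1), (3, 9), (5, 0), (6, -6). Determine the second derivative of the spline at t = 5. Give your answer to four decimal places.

Let M_i = S''(x_i). Step sizes h_i = 3, 2, 1; slopes of the chords Δ_i = (y_(i+1) - y_i)/h_i = 8/3, -9/2, -6.
  3·M_0 + 10·M_1 + 2·M_2 = 6(Δ_1 - Δ_0) = -43
  2·M_1 + 6·M_2 + 1·M_3 = 6(Δ_2 - Δ_1) = -9
Natural end conditions: M_0 = M_3 = 0.
Forward elimination and back-substitution give M_0 = 0, M_1 = -30/7, M_2 = -1/14, M_3 = 0.

-0.0714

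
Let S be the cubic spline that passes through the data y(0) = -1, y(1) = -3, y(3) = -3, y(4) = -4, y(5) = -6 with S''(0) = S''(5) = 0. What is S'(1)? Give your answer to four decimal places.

Write σ_i for S''(x_i). With h_i = 1, 2, 1, 1 and divided differences Δ_i = -2, 0, -1, -2, the continuity of S' gives the tridiagonal system
  1·σ_0 + 6·σ_1 + 2·σ_2 = 6(Δ_1 - Δ_0) = 12
  2·σ_1 + 6·σ_2 + 1·σ_3 = 6(Δ_2 - Δ_1) = -6
  1·σ_2 + 4·σ_3 + 1·σ_4 = 6(Δ_3 - Δ_2) = -6
Natural end conditions: σ_0 = σ_4 = 0.
Solving: σ_0 = 0, σ_1 = 156/61, σ_2 = -102/61, σ_3 = -66/61, σ_4 = 0.
On [1, 3], S'(t) = b_1 + 2c_1·(t - 1) + 3d_1·(t - 1)² with b_1 = Δ_1 - h_1(2σ_1 + σ_2)/6 = -70/61, c_1 = σ_1/2 = 78/61, d_1 = (σ_2 - σ_1)/(6h_1) = -43/122. So S'(1) = -70/61.

-1.1475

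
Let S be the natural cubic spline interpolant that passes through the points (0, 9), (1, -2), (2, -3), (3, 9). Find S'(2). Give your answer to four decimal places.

Put M_i = S'' at the i-th knot. Here h = (1, 1, 1) and Δ = (-11, -1, 12), so the interior equations h_(i-1)·M_(i-1) + 2(h_(i-1)+h_i)·M_i + h_i·M_(i+1) = 6(Δ_i − Δ_(i-1)) read
  1·M_0 + 4·M_1 + 1·M_2 = 6(Δ_1 - Δ_0) = 60
  1·M_1 + 4·M_2 + 1·M_3 = 6(Δ_2 - Δ_1) = 78
Natural end conditions: M_0 = M_3 = 0.
Hence M_0 = 0, M_1 = 54/5, M_2 = 84/5, M_3 = 0.
On [2, 3], S'(t) = b_2 + 2c_2·(t - 2) + 3d_2·(t - 2)² with b_2 = Δ_2 - h_2(2M_2 + M_3)/6 = 32/5, c_2 = M_2/2 = 42/5, d_2 = (M_3 - M_2)/(6h_2) = -14/5. So S'(2) = 32/5.

6.4000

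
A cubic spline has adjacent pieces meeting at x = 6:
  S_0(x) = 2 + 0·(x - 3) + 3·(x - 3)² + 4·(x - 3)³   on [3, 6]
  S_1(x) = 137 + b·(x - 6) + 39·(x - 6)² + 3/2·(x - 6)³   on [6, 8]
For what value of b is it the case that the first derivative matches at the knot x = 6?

S_0'(x) = 0 + 6·(x - 3) + 12·(x - 3)², so S_0'(6) = 126. On the right, S_1'(6) = b, so b = 126.

126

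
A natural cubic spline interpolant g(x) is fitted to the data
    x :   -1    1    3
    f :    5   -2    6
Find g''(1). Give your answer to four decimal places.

Write σ_i for g''(x_i). With h_i = 2, 2 and divided differences Δ_i = -7/2, 4, the continuity of g' gives the tridiagonal system
  2·σ_0 + 8·σ_1 + 2·σ_2 = 6(Δ_1 - Δ_0) = 45
Natural end conditions: σ_0 = σ_2 = 0.
Forward elimination and back-substitution give σ_0 = 0, σ_1 = 45/8, σ_2 = 0.

5.6250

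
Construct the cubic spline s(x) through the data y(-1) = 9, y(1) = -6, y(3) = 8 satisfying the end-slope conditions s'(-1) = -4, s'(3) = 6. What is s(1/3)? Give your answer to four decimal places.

Put m_i = s'' at the i-th knot. Here h = (2, 2) and Δ = (-15/2, 7), so the interior equations h_(i-1)·m_(i-1) + 2(h_(i-1)+h_i)·m_i + h_i·m_(i+1) = 6(Δ_i − Δ_(i-1)) read
  2·m_0 + 8·m_1 + 2·m_2 = 6(Δ_1 - Δ_0) = 87
Clamped end conditions give two more equations: 2h_0·m_0 + h_0·m_1 = 6(Δ_0 - s'(-1)) = -21 and h_1·m_1 + 2h_1·m_2 = 6(s'(3) - Δ_1) = -6.
Solving the tridiagonal system: m_0 = -109/8, m_1 = 67/4, m_2 = -79/8.
On [-1, 1], s(x) = 9 - 4·(x + 1) - 109/16·(x + 1)² + 81/32·(x + 1)³.
With (x + 1) = 4/3: s(1/3) = -22/9.

-2.4444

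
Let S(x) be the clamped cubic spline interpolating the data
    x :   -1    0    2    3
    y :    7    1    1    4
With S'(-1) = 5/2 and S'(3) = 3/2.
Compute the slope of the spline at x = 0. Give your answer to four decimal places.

Let σ_i = S''(x_i). Step sizes h_i = 1, 2, 1; slopes of the chords Δ_i = (y_(i+1) - y_i)/h_i = -6, 0, 3.
  1·σ_0 + 6·σ_1 + 2·σ_2 = 6(Δ_1 - Δ_0) = 36
  2·σ_1 + 6·σ_2 + 1·σ_3 = 6(Δ_2 - Δ_1) = 18
Clamped end conditions give two more equations: 2h_0·σ_0 + h_0·σ_1 = 6(Δ_0 - S'(-1)) = -51 and h_2·σ_2 + 2h_2·σ_3 = 6(S'(3) - Δ_2) = -9.
Solving: σ_0 = -1088/35, σ_1 = 391/35, σ_2 = 1/35, σ_3 = -158/35.
On [0, 2], S'(x) = b_1 + 2c_1·x + 3d_1·x² with b_1 = Δ_1 - h_1(2σ_1 + σ_2)/6 = -261/35, c_1 = σ_1/2 = 391/70, d_1 = (σ_2 - σ_1)/(6h_1) = -13/14. So S'(0) = -261/35.

-7.4571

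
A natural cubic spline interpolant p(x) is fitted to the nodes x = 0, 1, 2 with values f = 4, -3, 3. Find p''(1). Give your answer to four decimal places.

19.5000

With m_i denoting the second derivative at x_i, h_i = 1, 1, and Δ_i = (y_(i+1) − y_i)/h_i = -7, 6:
  1·m_0 + 4·m_1 + 1·m_2 = 6(Δ_1 - Δ_0) = 78
Natural end conditions: m_0 = m_2 = 0.
Solving: m_0 = 0, m_1 = 39/2, m_2 = 0.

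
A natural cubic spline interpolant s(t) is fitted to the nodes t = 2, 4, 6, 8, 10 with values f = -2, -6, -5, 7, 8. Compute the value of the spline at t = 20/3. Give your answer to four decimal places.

-1.2434

Let M_i = s''(x_i). Step sizes h_i = 2, 2, 2, 2; slopes of the chords Δ_i = (y_(i+1) - y_i)/h_i = -2, 1/2, 6, 1/2.
  2·M_0 + 8·M_1 + 2·M_2 = 6(Δ_1 - Δ_0) = 15
  2·M_1 + 8·M_2 + 2·M_3 = 6(Δ_2 - Δ_1) = 33
  2·M_2 + 8·M_3 + 2·M_4 = 6(Δ_3 - Δ_2) = -33
Natural end conditions: M_0 = M_4 = 0.
Solving: M_0 = 0, M_1 = 15/28, M_2 = 75/14, M_3 = -153/28, M_4 = 0.
On [6, 8], s(t) = -5 + 17/4·(t - 6) + 75/28·(t - 6)² - 101/112·(t - 6)³.
With (t - 6) = 2/3: s(20/3) = -235/189.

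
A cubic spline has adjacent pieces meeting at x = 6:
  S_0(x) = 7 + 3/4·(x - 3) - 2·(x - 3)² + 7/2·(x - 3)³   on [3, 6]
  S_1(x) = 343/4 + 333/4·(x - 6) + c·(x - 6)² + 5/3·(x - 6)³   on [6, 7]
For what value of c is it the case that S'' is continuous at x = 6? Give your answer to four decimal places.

29.5000

S_0''(x) = -4 + 21·(x - 3), so S_0''(6) = 59. On the right, S_1''(6) = 2c, so c = 59/2.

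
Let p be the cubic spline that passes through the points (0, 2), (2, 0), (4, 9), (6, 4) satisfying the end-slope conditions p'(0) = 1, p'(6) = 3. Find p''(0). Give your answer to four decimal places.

With M_i denoting the second derivative at x_i, h_i = 2, 2, 2, and Δ_i = (y_(i+1) − y_i)/h_i = -1, 9/2, -5/2:
  2·M_0 + 8·M_1 + 2·M_2 = 6(Δ_1 - Δ_0) = 33
  2·M_1 + 8·M_2 + 2·M_3 = 6(Δ_2 - Δ_1) = -42
Clamped end conditions give two more equations: 2h_0·M_0 + h_0·M_1 = 6(Δ_0 - p'(0)) = -12 and h_2·M_2 + 2h_2·M_3 = 6(p'(6) - Δ_2) = 33.
Hence M_0 = -22/3, M_1 = 26/3, M_2 = -65/6, M_3 = 41/3.

-7.3333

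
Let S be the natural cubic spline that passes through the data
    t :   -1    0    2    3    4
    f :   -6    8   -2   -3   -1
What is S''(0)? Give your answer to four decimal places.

With m_i denoting the second derivative at x_i, h_i = 1, 2, 1, 1, and Δ_i = (y_(i+1) − y_i)/h_i = 14, -5, -1, 2:
  1·m_0 + 6·m_1 + 2·m_2 = 6(Δ_1 - Δ_0) = -114
  2·m_1 + 6·m_2 + 1·m_3 = 6(Δ_2 - Δ_1) = 24
  1·m_2 + 4·m_3 + 1·m_4 = 6(Δ_3 - Δ_2) = 18
Natural end conditions: m_0 = m_4 = 0.
Solving: m_0 = 0, m_1 = -1389/61, m_2 = 690/61, m_3 = 102/61, m_4 = 0.

-22.7705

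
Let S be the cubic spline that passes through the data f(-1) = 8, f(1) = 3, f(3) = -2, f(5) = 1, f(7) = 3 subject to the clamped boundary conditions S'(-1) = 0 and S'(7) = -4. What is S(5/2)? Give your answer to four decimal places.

-1.3853

Let σ_i = S''(x_i). Step sizes h_i = 2, 2, 2, 2; slopes of the chords Δ_i = (y_(i+1) - y_i)/h_i = -5/2, -5/2, 3/2, 1.
  2·σ_0 + 8·σ_1 + 2·σ_2 = 6(Δ_1 - Δ_0) = 0
  2·σ_1 + 8·σ_2 + 2·σ_3 = 6(Δ_2 - Δ_1) = 24
  2·σ_2 + 8·σ_3 + 2·σ_4 = 6(Δ_3 - Δ_2) = -3
Clamped end conditions give two more equations: 2h_0·σ_0 + h_0·σ_1 = 6(Δ_0 - S'(-1)) = -15 and h_3·σ_3 + 2h_3·σ_4 = 6(S'(7) - Δ_3) = -30.
Forward elimination and back-substitution give σ_0 = -437/112, σ_1 = 17/56, σ_2 = 43/16, σ_3 = 53/56, σ_4 = -893/112.
On [1, 3], S(t) = 3 - 403/112·(t - 1) + 17/112·(t - 1)² + 89/448·(t - 1)³.
With (t - 1) = 3/2: S(5/2) = -4965/3584.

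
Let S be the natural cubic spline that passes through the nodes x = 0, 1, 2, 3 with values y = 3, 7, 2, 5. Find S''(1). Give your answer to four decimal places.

Write m_i for S''(x_i). With h_i = 1, 1, 1 and divided differences Δ_i = 4, -5, 3, the continuity of S' gives the tridiagonal system
  1·m_0 + 4·m_1 + 1·m_2 = 6(Δ_1 - Δ_0) = -54
  1·m_1 + 4·m_2 + 1·m_3 = 6(Δ_2 - Δ_1) = 48
Natural end conditions: m_0 = m_3 = 0.
Solving the tridiagonal system: m_0 = 0, m_1 = -88/5, m_2 = 82/5, m_3 = 0.

-17.6000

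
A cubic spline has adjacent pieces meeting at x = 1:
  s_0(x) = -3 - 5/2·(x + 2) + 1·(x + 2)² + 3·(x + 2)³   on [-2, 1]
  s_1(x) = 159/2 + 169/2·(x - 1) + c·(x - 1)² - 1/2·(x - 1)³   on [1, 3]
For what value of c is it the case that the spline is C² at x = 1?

28

s_0''(x) = 2 + 18·(x + 2), so s_0''(1) = 56. On the right, s_1''(1) = 2c, so c = 28.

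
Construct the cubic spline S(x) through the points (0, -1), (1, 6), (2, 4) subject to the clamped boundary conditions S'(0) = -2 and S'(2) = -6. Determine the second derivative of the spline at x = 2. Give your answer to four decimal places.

-0.5000

Write M_i for S''(x_i). With h_i = 1, 1 and divided differences Δ_i = 7, -2, the continuity of S' gives the tridiagonal system
  1·M_0 + 4·M_1 + 1·M_2 = 6(Δ_1 - Δ_0) = -54
Clamped end conditions give two more equations: 2h_0·M_0 + h_0·M_1 = 6(Δ_0 - S'(0)) = 54 and h_1·M_1 + 2h_1·M_2 = 6(S'(2) - Δ_1) = -24.
Hence M_0 = 77/2, M_1 = -23, M_2 = -1/2.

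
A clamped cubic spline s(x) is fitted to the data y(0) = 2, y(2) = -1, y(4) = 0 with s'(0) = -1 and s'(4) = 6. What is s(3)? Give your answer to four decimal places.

Put m_i = s'' at the i-th knot. Here h = (2, 2) and Δ = (-3/2, 1/2), so the interior equations h_(i-1)·m_(i-1) + 2(h_(i-1)+h_i)·m_i + h_i·m_(i+1) = 6(Δ_i − Δ_(i-1)) read
  2·m_0 + 8·m_1 + 2·m_2 = 6(Δ_1 - Δ_0) = 12
Clamped end conditions give two more equations: 2h_0·m_0 + h_0·m_1 = 6(Δ_0 - s'(0)) = -3 and h_1·m_1 + 2h_1·m_2 = 6(s'(4) - Δ_1) = 33.
Forward elimination and back-substitution give m_0 = -1/2, m_1 = -1/2, m_2 = 17/2.
On [2, 4], s(x) = -1 - 2·(x - 2) - 1/4·(x - 2)² + 3/4·(x - 2)³.
With (x - 2) = 1: s(3) = -5/2.

-2.5000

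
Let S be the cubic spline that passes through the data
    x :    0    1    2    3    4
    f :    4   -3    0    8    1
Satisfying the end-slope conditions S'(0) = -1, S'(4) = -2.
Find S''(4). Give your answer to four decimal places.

31.5714

Let M_i = S''(x_i). Step sizes h_i = 1, 1, 1, 1; slopes of the chords Δ_i = (y_(i+1) - y_i)/h_i = -7, 3, 8, -7.
  1·M_0 + 4·M_1 + 1·M_2 = 6(Δ_1 - Δ_0) = 60
  1·M_1 + 4·M_2 + 1·M_3 = 6(Δ_2 - Δ_1) = 30
  1·M_2 + 4·M_3 + 1·M_4 = 6(Δ_3 - Δ_2) = -90
Clamped end conditions give two more equations: 2h_0·M_0 + h_0·M_1 = 6(Δ_0 - S'(0)) = -36 and h_3·M_3 + 2h_3·M_4 = 6(S'(4) - Δ_3) = 30.
Forward elimination and back-substitution give M_0 = -193/7, M_1 = 134/7, M_2 = 11, M_3 = -232/7, M_4 = 221/7.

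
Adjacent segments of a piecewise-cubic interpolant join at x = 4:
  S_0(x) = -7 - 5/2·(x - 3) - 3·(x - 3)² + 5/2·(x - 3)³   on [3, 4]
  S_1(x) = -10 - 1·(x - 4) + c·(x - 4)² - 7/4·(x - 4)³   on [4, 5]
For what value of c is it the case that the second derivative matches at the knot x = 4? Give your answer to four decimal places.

4.5000

S_0''(x) = -6 + 15·(x - 3), so S_0''(4) = 9. On the right, S_1''(4) = 2c, so c = 9/2.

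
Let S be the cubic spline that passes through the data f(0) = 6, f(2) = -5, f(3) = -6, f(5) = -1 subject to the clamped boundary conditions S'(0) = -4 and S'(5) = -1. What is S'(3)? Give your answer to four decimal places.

1.6250

With M_i denoting the second derivative at x_i, h_i = 2, 1, 2, and Δ_i = (y_(i+1) − y_i)/h_i = -11/2, -1, 5/2:
  2·M_0 + 6·M_1 + 1·M_2 = 6(Δ_1 - Δ_0) = 27
  1·M_1 + 6·M_2 + 2·M_3 = 6(Δ_2 - Δ_1) = 21
Clamped end conditions give two more equations: 2h_0·M_0 + h_0·M_1 = 6(Δ_0 - S'(0)) = -9 and h_2·M_2 + 2h_2·M_3 = 6(S'(5) - Δ_2) = -21.
Solving the tridiagonal system: M_0 = -39/8, M_1 = 21/4, M_2 = 21/4, M_3 = -63/8.
On [3, 5], S'(t) = b_2 + 2c_2·(t - 3) + 3d_2·(t - 3)² with b_2 = Δ_2 - h_2(2M_2 + M_3)/6 = 13/8, c_2 = M_2/2 = 21/8, d_2 = (M_3 - M_2)/(6h_2) = -35/32. So S'(3) = 13/8.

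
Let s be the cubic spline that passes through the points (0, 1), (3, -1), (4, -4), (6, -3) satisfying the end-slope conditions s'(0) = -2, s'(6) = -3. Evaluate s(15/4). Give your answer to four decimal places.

-3.4860

With M_i denoting the second derivative at x_i, h_i = 3, 1, 2, and Δ_i = (y_(i+1) − y_i)/h_i = -2/3, -3, 1/2:
  3·M_0 + 8·M_1 + 1·M_2 = 6(Δ_1 - Δ_0) = -14
  1·M_1 + 6·M_2 + 2·M_3 = 6(Δ_2 - Δ_1) = 21
Clamped end conditions give two more equations: 2h_0·M_0 + h_0·M_1 = 6(Δ_0 - s'(0)) = 8 and h_2·M_2 + 2h_2·M_3 = 6(s'(6) - Δ_2) = -21.
Hence M_0 = 137/42, M_1 = -27/7, M_2 = 99/14, M_3 = -123/14.
On [3, 4], s(x) = -1 - 81/28·(x - 3) - 27/14·(x - 3)² + 51/28·(x - 3)³.
With (x - 3) = 3/4: s(15/4) = -6247/1792.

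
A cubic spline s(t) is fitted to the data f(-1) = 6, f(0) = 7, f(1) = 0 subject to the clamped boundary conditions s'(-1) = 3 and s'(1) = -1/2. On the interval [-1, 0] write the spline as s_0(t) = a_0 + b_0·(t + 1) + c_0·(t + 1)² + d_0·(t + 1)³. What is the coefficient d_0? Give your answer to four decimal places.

With m_i denoting the second derivative at x_i, h_i = 1, 1, and Δ_i = (y_(i+1) − y_i)/h_i = 1, -7:
  1·m_0 + 4·m_1 + 1·m_2 = 6(Δ_1 - Δ_0) = -48
Clamped end conditions give two more equations: 2h_0·m_0 + h_0·m_1 = 6(Δ_0 - s'(-1)) = -12 and h_1·m_1 + 2h_1·m_2 = 6(s'(1) - Δ_1) = 39.
Hence m_0 = 17/4, m_1 = -41/2, m_2 = 119/4.
On [-1, 0], with s_0(t) = a_0 + b_0·(t + 1) + c_0·(t + 1)² + d_0·(t + 1)³: c_0 = m_0/2 = 17/8, d_0 = (m_1 - m_0)/(6h_0) = -33/8, b_0 = Δ_0 - h_0(2m_0 + m_1)/6 = 3.

-4.1250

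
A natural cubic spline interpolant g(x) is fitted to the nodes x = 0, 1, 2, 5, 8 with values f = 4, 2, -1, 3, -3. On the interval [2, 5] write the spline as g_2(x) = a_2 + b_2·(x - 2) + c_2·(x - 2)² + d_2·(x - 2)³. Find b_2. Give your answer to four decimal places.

-1.8958

Put M_i = g'' at the i-th knot. Here h = (1, 1, 3, 3) and Δ = (-2, -3, 4/3, -2), so the interior equations h_(i-1)·M_(i-1) + 2(h_(i-1)+h_i)·M_i + h_i·M_(i+1) = 6(Δ_i − Δ_(i-1)) read
  1·M_0 + 4·M_1 + 1·M_2 = 6(Δ_1 - Δ_0) = -6
  1·M_1 + 8·M_2 + 3·M_3 = 6(Δ_2 - Δ_1) = 26
  3·M_2 + 12·M_3 + 3·M_4 = 6(Δ_3 - Δ_2) = -20
Natural end conditions: M_0 = M_4 = 0.
Hence M_0 = 0, M_1 = -149/56, M_2 = 65/14, M_3 = -475/168, M_4 = 0.
On [2, 5], with g_2(x) = a_2 + b_2·(x - 2) + c_2·(x - 2)² + d_2·(x - 2)³: c_2 = M_2/2 = 65/28, d_2 = (M_3 - M_2)/(6h_2) = -1255/3024, b_2 = Δ_2 - h_2(2M_2 + M_3)/6 = -91/48.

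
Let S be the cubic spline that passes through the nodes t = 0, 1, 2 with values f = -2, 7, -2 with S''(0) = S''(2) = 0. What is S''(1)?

Write M_i for S''(x_i). With h_i = 1, 1 and divided differences Δ_i = 9, -9, the continuity of S' gives the tridiagonal system
  1·M_0 + 4·M_1 + 1·M_2 = 6(Δ_1 - Δ_0) = -108
Natural end conditions: M_0 = M_2 = 0.
Solving the tridiagonal system: M_0 = 0, M_1 = -27, M_2 = 0.

-27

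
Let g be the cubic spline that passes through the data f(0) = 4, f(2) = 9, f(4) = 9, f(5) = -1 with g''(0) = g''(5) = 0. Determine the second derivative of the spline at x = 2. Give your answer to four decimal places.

0.6818

Let M_i = g''(x_i). Step sizes h_i = 2, 2, 1; slopes of the chords Δ_i = (y_(i+1) - y_i)/h_i = 5/2, 0, -10.
  2·M_0 + 8·M_1 + 2·M_2 = 6(Δ_1 - Δ_0) = -15
  2·M_1 + 6·M_2 + 1·M_3 = 6(Δ_2 - Δ_1) = -60
Natural end conditions: M_0 = M_3 = 0.
Solving the tridiagonal system: M_0 = 0, M_1 = 15/22, M_2 = -225/22, M_3 = 0.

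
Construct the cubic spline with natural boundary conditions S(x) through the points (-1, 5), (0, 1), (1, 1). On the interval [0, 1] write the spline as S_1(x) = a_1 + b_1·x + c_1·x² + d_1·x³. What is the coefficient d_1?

-1

Put M_i = S'' at the i-th knot. Here h = (1, 1) and Δ = (-4, 0), so the interior equations h_(i-1)·M_(i-1) + 2(h_(i-1)+h_i)·M_i + h_i·M_(i+1) = 6(Δ_i − Δ_(i-1)) read
  1·M_0 + 4·M_1 + 1·M_2 = 6(Δ_1 - Δ_0) = 24
Natural end conditions: M_0 = M_2 = 0.
Forward elimination and back-substitution give M_0 = 0, M_1 = 6, M_2 = 0.
On [0, 1], with S_1(x) = a_1 + b_1·x + c_1·x² + d_1·x³: c_1 = M_1/2 = 3, d_1 = (M_2 - M_1)/(6h_1) = -1, b_1 = Δ_1 - h_1(2M_1 + M_2)/6 = -2.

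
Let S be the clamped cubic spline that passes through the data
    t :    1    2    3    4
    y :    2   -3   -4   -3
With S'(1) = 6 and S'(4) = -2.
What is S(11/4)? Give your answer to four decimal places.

-4.4500

Write m_i for S''(x_i). With h_i = 1, 1, 1 and divided differences Δ_i = -5, -1, 1, the continuity of S' gives the tridiagonal system
  1·m_0 + 4·m_1 + 1·m_2 = 6(Δ_1 - Δ_0) = 24
  1·m_1 + 4·m_2 + 1·m_3 = 6(Δ_2 - Δ_1) = 12
Clamped end conditions give two more equations: 2h_0·m_0 + h_0·m_1 = 6(Δ_0 - S'(1)) = -66 and h_2·m_2 + 2h_2·m_3 = 6(S'(4) - Δ_2) = -18.
Hence m_0 = -614/15, m_1 = 238/15, m_2 = 22/15, m_3 = -146/15.
On [2, 3], S(t) = -3 - 98/15·(t - 2) + 119/15·(t - 2)² - 12/5·(t - 2)³.
With (t - 2) = 3/4: S(11/4) = -89/20.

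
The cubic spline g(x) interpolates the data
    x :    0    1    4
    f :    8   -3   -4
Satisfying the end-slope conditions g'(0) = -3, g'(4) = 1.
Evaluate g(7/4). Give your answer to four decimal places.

Put σ_i = g'' at the i-th knot. Here h = (1, 3) and Δ = (-11, -1/3), so the interior equations h_(i-1)·σ_(i-1) + 2(h_(i-1)+h_i)·σ_i + h_i·σ_(i+1) = 6(Δ_i − Δ_(i-1)) read
  1·σ_0 + 8·σ_1 + 3·σ_2 = 6(Δ_1 - Δ_0) = 64
Clamped end conditions give two more equations: 2h_0·σ_0 + h_0·σ_1 = 6(Δ_0 - g'(0)) = -48 and h_1·σ_1 + 2h_1·σ_2 = 6(g'(4) - Δ_1) = 8.
Solving: σ_0 = -31, σ_1 = 14, σ_2 = -17/3.
On [1, 4], g(x) = -3 - 23/2·(x - 1) + 7·(x - 1)² - 59/54·(x - 1)³.
With (x - 1) = 3/4: g(7/4) = -1043/128.

-8.1484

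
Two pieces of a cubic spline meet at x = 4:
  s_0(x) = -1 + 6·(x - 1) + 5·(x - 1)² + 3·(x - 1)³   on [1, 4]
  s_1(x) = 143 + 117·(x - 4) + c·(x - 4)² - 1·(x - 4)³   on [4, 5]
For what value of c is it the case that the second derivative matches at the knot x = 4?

s_0''(x) = 10 + 18·(x - 1), so s_0''(4) = 64. On the right, s_1''(4) = 2c, so c = 32.

32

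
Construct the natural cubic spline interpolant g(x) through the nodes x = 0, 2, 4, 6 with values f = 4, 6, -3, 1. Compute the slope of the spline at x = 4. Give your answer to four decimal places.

-2.2000

Let M_i = g''(x_i). Step sizes h_i = 2, 2, 2; slopes of the chords Δ_i = (y_(i+1) - y_i)/h_i = 1, -9/2, 2.
  2·M_0 + 8·M_1 + 2·M_2 = 6(Δ_1 - Δ_0) = -33
  2·M_1 + 8·M_2 + 2·M_3 = 6(Δ_2 - Δ_1) = 39
Natural end conditions: M_0 = M_3 = 0.
Solving the tridiagonal system: M_0 = 0, M_1 = -57/10, M_2 = 63/10, M_3 = 0.
On [4, 6], g'(x) = b_2 + 2c_2·(x - 4) + 3d_2·(x - 4)² with b_2 = Δ_2 - h_2(2M_2 + M_3)/6 = -11/5, c_2 = M_2/2 = 63/20, d_2 = (M_3 - M_2)/(6h_2) = -21/40. So g'(4) = -11/5.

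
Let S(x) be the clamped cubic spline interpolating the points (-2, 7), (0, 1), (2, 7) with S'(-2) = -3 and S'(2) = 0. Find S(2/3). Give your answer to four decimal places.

Let m_i = S''(x_i). Step sizes h_i = 2, 2; slopes of the chords Δ_i = (y_(i+1) - y_i)/h_i = -3, 3.
  2·m_0 + 8·m_1 + 2·m_2 = 6(Δ_1 - Δ_0) = 36
Clamped end conditions give two more equations: 2h_0·m_0 + h_0·m_1 = 6(Δ_0 - S'(-2)) = 0 and h_1·m_1 + 2h_1·m_2 = 6(S'(2) - Δ_1) = -18.
Solving the tridiagonal system: m_0 = -15/4, m_1 = 15/2, m_2 = -33/4.
On [0, 2], S(x) = 1 + 3/4·x + 15/4·x² - 21/16·x³.
With x = 2/3: S(2/3) = 25/9.

2.7778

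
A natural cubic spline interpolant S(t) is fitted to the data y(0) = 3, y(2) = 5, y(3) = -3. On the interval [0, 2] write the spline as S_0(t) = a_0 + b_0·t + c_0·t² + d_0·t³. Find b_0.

Put M_i = S'' at the i-th knot. Here h = (2, 1) and Δ = (1, -8), so the interior equations h_(i-1)·M_(i-1) + 2(h_(i-1)+h_i)·M_i + h_i·M_(i+1) = 6(Δ_i − Δ_(i-1)) read
  2·M_0 + 6·M_1 + 1·M_2 = 6(Δ_1 - Δ_0) = -54
Natural end conditions: M_0 = M_2 = 0.
Hence M_0 = 0, M_1 = -9, M_2 = 0.
On [0, 2], with S_0(t) = a_0 + b_0·t + c_0·t² + d_0·t³: c_0 = M_0/2 = 0, d_0 = (M_1 - M_0)/(6h_0) = -3/4, b_0 = Δ_0 - h_0(2M_0 + M_1)/6 = 4.

4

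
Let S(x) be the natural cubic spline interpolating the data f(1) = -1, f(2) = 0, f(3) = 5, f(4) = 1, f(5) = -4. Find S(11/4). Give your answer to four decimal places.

4.2665

With M_i denoting the second derivative at x_i, h_i = 1, 1, 1, 1, and Δ_i = (y_(i+1) − y_i)/h_i = 1, 5, -4, -5:
  1·M_0 + 4·M_1 + 1·M_2 = 6(Δ_1 - Δ_0) = 24
  1·M_1 + 4·M_2 + 1·M_3 = 6(Δ_2 - Δ_1) = -54
  1·M_2 + 4·M_3 + 1·M_4 = 6(Δ_3 - Δ_2) = -6
Natural end conditions: M_0 = M_4 = 0.
Forward elimination and back-substitution give M_0 = 0, M_1 = 285/28, M_2 = -117/7, M_3 = 75/28, M_4 = 0.
On [2, 3], S(x) = 0 + 123/28·(x - 2) + 285/56·(x - 2)² - 251/56·(x - 2)³.
With (x - 2) = 3/4: S(11/4) = 15291/3584.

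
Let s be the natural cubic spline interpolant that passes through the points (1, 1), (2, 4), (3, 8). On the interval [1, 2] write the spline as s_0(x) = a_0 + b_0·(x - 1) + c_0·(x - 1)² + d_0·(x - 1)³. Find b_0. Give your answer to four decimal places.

Put M_i = s'' at the i-th knot. Here h = (1, 1) and Δ = (3, 4), so the interior equations h_(i-1)·M_(i-1) + 2(h_(i-1)+h_i)·M_i + h_i·M_(i+1) = 6(Δ_i − Δ_(i-1)) read
  1·M_0 + 4·M_1 + 1·M_2 = 6(Δ_1 - Δ_0) = 6
Natural end conditions: M_0 = M_2 = 0.
Solving the tridiagonal system: M_0 = 0, M_1 = 3/2, M_2 = 0.
On [1, 2], with s_0(x) = a_0 + b_0·(x - 1) + c_0·(x - 1)² + d_0·(x - 1)³: c_0 = M_0/2 = 0, d_0 = (M_1 - M_0)/(6h_0) = 1/4, b_0 = Δ_0 - h_0(2M_0 + M_1)/6 = 11/4.

2.7500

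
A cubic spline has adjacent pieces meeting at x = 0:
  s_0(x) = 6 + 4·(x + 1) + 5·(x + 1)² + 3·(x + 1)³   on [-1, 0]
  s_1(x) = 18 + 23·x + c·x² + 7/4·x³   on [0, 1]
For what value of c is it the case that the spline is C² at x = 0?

s_0''(x) = 10 + 18·(x + 1), so s_0''(0) = 28. On the right, s_1''(0) = 2c, so c = 14.

14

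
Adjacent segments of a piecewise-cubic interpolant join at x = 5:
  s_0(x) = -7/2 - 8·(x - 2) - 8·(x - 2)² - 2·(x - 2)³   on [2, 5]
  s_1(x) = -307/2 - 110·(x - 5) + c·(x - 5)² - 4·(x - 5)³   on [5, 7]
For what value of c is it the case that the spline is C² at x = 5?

s_0''(x) = -16 - 12·(x - 2), so s_0''(5) = -52. On the right, s_1''(5) = 2c, so c = -26.

-26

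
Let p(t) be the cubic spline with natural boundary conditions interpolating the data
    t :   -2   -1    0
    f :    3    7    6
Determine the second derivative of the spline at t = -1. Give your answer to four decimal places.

-7.5000

Let σ_i = p''(x_i). Step sizes h_i = 1, 1; slopes of the chords Δ_i = (y_(i+1) - y_i)/h_i = 4, -1.
  1·σ_0 + 4·σ_1 + 1·σ_2 = 6(Δ_1 - Δ_0) = -30
Natural end conditions: σ_0 = σ_2 = 0.
Solving the tridiagonal system: σ_0 = 0, σ_1 = -15/2, σ_2 = 0.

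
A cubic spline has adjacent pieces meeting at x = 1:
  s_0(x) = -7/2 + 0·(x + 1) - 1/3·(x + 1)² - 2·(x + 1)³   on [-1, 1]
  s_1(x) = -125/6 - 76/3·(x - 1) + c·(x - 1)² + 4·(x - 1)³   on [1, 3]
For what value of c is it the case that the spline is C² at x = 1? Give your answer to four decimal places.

s_0''(x) = -2/3 - 12·(x + 1), so s_0''(1) = -74/3. On the right, s_1''(1) = 2c, so c = -37/3.

-12.3333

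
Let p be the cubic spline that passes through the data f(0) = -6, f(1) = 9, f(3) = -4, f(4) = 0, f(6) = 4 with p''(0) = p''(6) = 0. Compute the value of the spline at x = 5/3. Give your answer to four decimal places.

With M_i denoting the second derivative at x_i, h_i = 1, 2, 1, 2, and Δ_i = (y_(i+1) − y_i)/h_i = 15, -13/2, 4, 2:
  1·M_0 + 6·M_1 + 2·M_2 = 6(Δ_1 - Δ_0) = -129
  2·M_1 + 6·M_2 + 1·M_3 = 6(Δ_2 - Δ_1) = 63
  1·M_2 + 6·M_3 + 2·M_4 = 6(Δ_3 - Δ_2) = -12
Natural end conditions: M_0 = M_4 = 0.
Solving the tridiagonal system: M_0 = 0, M_1 = -1765/62, M_2 = 648/31, M_3 = -170/31, M_4 = 0.
On [1, 3], p(x) = 9 + 1025/186·(x - 1) - 1765/124·(x - 1)² + 3061/744·(x - 1)³.
With (x - 1) = 2/3: p(5/3) = 19000/2511.

7.5667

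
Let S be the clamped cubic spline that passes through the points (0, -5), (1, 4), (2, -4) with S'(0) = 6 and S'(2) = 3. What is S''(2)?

Let M_i = S''(x_i). Step sizes h_i = 1, 1; slopes of the chords Δ_i = (y_(i+1) - y_i)/h_i = 9, -8.
  1·M_0 + 4·M_1 + 1·M_2 = 6(Δ_1 - Δ_0) = -102
Clamped end conditions give two more equations: 2h_0·M_0 + h_0·M_1 = 6(Δ_0 - S'(0)) = 18 and h_1·M_1 + 2h_1·M_2 = 6(S'(2) - Δ_1) = 66.
Hence M_0 = 33, M_1 = -48, M_2 = 57.

57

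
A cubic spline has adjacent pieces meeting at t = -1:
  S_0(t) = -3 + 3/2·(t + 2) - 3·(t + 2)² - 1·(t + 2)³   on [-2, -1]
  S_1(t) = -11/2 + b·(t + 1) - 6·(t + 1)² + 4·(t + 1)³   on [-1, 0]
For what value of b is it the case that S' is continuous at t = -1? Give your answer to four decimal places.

S_0'(t) = 3/2 - 6·(t + 2) - 3·(t + 2)², so S_0'(-1) = -15/2. On the right, S_1'(-1) = b, so b = -15/2.

-7.5000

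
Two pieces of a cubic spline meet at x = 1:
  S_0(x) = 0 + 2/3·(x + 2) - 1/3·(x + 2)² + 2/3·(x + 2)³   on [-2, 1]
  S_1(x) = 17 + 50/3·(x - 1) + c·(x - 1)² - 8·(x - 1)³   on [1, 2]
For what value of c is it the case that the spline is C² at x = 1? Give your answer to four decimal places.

5.6667

S_0''(x) = -2/3 + 4·(x + 2), so S_0''(1) = 34/3. On the right, S_1''(1) = 2c, so c = 17/3.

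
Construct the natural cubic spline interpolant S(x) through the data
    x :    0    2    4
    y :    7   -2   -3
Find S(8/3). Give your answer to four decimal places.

-3.0741

Put M_i = S'' at the i-th knot. Here h = (2, 2) and Δ = (-9/2, -1/2), so the interior equations h_(i-1)·M_(i-1) + 2(h_(i-1)+h_i)·M_i + h_i·M_(i+1) = 6(Δ_i − Δ_(i-1)) read
  2·M_0 + 8·M_1 + 2·M_2 = 6(Δ_1 - Δ_0) = 24
Natural end conditions: M_0 = M_2 = 0.
Solving: M_0 = 0, M_1 = 3, M_2 = 0.
On [2, 4], S(x) = -2 - 5/2·(x - 2) + 3/2·(x - 2)² - 1/4·(x - 2)³.
With (x - 2) = 2/3: S(8/3) = -83/27.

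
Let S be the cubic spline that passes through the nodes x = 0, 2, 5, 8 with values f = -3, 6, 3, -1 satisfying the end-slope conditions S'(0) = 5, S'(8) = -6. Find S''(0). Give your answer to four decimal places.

1.3947

Put σ_i = S'' at the i-th knot. Here h = (2, 3, 3) and Δ = (9/2, -1, -4/3), so the interior equations h_(i-1)·σ_(i-1) + 2(h_(i-1)+h_i)·σ_i + h_i·σ_(i+1) = 6(Δ_i − Δ_(i-1)) read
  2·σ_0 + 10·σ_1 + 3·σ_2 = 6(Δ_1 - Δ_0) = -33
  3·σ_1 + 12·σ_2 + 3·σ_3 = 6(Δ_2 - Δ_1) = -2
Clamped end conditions give two more equations: 2h_0·σ_0 + h_0·σ_1 = 6(Δ_0 - S'(0)) = -3 and h_2·σ_2 + 2h_2·σ_3 = 6(S'(8) - Δ_2) = -28.
Hence σ_0 = 53/38, σ_1 = -163/38, σ_2 = 45/19, σ_3 = -667/114.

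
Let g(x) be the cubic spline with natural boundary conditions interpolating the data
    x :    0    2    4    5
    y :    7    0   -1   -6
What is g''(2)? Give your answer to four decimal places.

Write M_i for g''(x_i). With h_i = 2, 2, 1 and divided differences Δ_i = -7/2, -1/2, -5, the continuity of g' gives the tridiagonal system
  2·M_0 + 8·M_1 + 2·M_2 = 6(Δ_1 - Δ_0) = 18
  2·M_1 + 6·M_2 + 1·M_3 = 6(Δ_2 - Δ_1) = -27
Natural end conditions: M_0 = M_3 = 0.
Solving the tridiagonal system: M_0 = 0, M_1 = 81/22, M_2 = -63/11, M_3 = 0.

3.6818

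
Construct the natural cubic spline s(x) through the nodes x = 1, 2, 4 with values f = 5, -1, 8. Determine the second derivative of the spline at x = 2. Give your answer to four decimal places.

Write M_i for s''(x_i). With h_i = 1, 2 and divided differences Δ_i = -6, 9/2, the continuity of s' gives the tridiagonal system
  1·M_0 + 6·M_1 + 2·M_2 = 6(Δ_1 - Δ_0) = 63
Natural end conditions: M_0 = M_2 = 0.
Hence M_0 = 0, M_1 = 21/2, M_2 = 0.

10.5000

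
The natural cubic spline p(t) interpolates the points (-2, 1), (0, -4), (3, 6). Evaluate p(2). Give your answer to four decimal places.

1.1111

Put M_i = p'' at the i-th knot. Here h = (2, 3) and Δ = (-5/2, 10/3), so the interior equations h_(i-1)·M_(i-1) + 2(h_(i-1)+h_i)·M_i + h_i·M_(i+1) = 6(Δ_i − Δ_(i-1)) read
  2·M_0 + 10·M_1 + 3·M_2 = 6(Δ_1 - Δ_0) = 35
Natural end conditions: M_0 = M_2 = 0.
Forward elimination and back-substitution give M_0 = 0, M_1 = 7/2, M_2 = 0.
On [0, 3], p(t) = -4 - 1/6·t + 7/4·t² - 7/36·t³.
With t = 2: p(2) = 10/9.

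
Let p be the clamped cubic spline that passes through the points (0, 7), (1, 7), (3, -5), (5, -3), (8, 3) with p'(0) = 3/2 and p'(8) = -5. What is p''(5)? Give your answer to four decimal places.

1.5472

Write σ_i for p''(x_i). With h_i = 1, 2, 2, 3 and divided differences Δ_i = 0, -6, 1, 2, the continuity of p' gives the tridiagonal system
  1·σ_0 + 6·σ_1 + 2·σ_2 = 6(Δ_1 - Δ_0) = -36
  2·σ_1 + 8·σ_2 + 2·σ_3 = 6(Δ_2 - Δ_1) = 42
  2·σ_2 + 10·σ_3 + 3·σ_4 = 6(Δ_3 - Δ_2) = 6
Clamped end conditions give two more equations: 2h_0·σ_0 + h_0·σ_1 = 6(Δ_0 - p'(0)) = -9 and h_3·σ_3 + 2h_3·σ_4 = 6(p'(8) - Δ_3) = -42.
Solving: σ_0 = -20/53, σ_1 = -437/53, σ_2 = 367/53, σ_3 = 82/53, σ_4 = -412/53.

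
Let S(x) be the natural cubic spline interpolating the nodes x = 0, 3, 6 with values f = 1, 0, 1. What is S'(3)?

0

Put m_i = S'' at the i-th knot. Here h = (3, 3) and Δ = (-1/3, 1/3), so the interior equations h_(i-1)·m_(i-1) + 2(h_(i-1)+h_i)·m_i + h_i·m_(i+1) = 6(Δ_i − Δ_(i-1)) read
  3·m_0 + 12·m_1 + 3·m_2 = 6(Δ_1 - Δ_0) = 4
Natural end conditions: m_0 = m_2 = 0.
Hence m_0 = 0, m_1 = 1/3, m_2 = 0.
On [3, 6], S'(x) = b_1 + 2c_1·(x - 3) + 3d_1·(x - 3)² with b_1 = Δ_1 - h_1(2m_1 + m_2)/6 = 0, c_1 = m_1/2 = 1/6, d_1 = (m_2 - m_1)/(6h_1) = -1/54. So S'(3) = 0.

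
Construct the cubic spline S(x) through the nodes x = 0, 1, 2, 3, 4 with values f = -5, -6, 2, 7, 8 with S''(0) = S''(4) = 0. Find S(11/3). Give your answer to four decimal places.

Let M_i = S''(x_i). Step sizes h_i = 1, 1, 1, 1; slopes of the chords Δ_i = (y_(i+1) - y_i)/h_i = -1, 8, 5, 1.
  1·M_0 + 4·M_1 + 1·M_2 = 6(Δ_1 - Δ_0) = 54
  1·M_1 + 4·M_2 + 1·M_3 = 6(Δ_2 - Δ_1) = -18
  1·M_2 + 4·M_3 + 1·M_4 = 6(Δ_3 - Δ_2) = -24
Natural end conditions: M_0 = M_4 = 0.
Solving: M_0 = 0, M_1 = 429/28, M_2 = -51/7, M_3 = -117/28, M_4 = 0.
On [3, 4], S(x) = 7 + 67/28·(x - 3) - 117/56·(x - 3)² + 39/56·(x - 3)³.
With (x - 3) = 2/3: S(11/3) = 496/63.

7.8730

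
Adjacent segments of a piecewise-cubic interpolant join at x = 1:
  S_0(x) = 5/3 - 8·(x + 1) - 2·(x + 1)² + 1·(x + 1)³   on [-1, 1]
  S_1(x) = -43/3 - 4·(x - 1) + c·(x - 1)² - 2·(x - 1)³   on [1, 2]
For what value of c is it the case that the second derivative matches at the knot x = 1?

4

S_0''(x) = -4 + 6·(x + 1), so S_0''(1) = 8. On the right, S_1''(1) = 2c, so c = 4.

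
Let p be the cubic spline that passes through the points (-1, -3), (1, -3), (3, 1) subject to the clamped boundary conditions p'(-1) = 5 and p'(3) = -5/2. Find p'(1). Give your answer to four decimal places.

Let M_i = p''(x_i). Step sizes h_i = 2, 2; slopes of the chords Δ_i = (y_(i+1) - y_i)/h_i = 0, 2.
  2·M_0 + 8·M_1 + 2·M_2 = 6(Δ_1 - Δ_0) = 12
Clamped end conditions give two more equations: 2h_0·M_0 + h_0·M_1 = 6(Δ_0 - p'(-1)) = -30 and h_1·M_1 + 2h_1·M_2 = 6(p'(3) - Δ_1) = -27.
Solving: M_0 = -87/8, M_1 = 27/4, M_2 = -81/8.
On [1, 3], p'(x) = b_1 + 2c_1·(x - 1) + 3d_1·(x - 1)² with b_1 = Δ_1 - h_1(2M_1 + M_2)/6 = 7/8, c_1 = M_1/2 = 27/8, d_1 = (M_2 - M_1)/(6h_1) = -45/32. So p'(1) = 7/8.

0.8750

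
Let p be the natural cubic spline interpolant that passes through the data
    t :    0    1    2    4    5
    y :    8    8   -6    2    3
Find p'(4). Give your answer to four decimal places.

Let M_i = p''(x_i). Step sizes h_i = 1, 1, 2, 1; slopes of the chords Δ_i = (y_(i+1) - y_i)/h_i = 0, -14, 4, 1.
  1·M_0 + 4·M_1 + 1·M_2 = 6(Δ_1 - Δ_0) = -84
  1·M_1 + 6·M_2 + 2·M_3 = 6(Δ_2 - Δ_1) = 108
  2·M_2 + 6·M_3 + 1·M_4 = 6(Δ_3 - Δ_2) = -18
Natural end conditions: M_0 = M_4 = 0.
Solving the tridiagonal system: M_0 = 0, M_1 = -1686/61, M_2 = 1620/61, M_3 = -723/61, M_4 = 0.
On [4, 5], p'(t) = b_3 + 2c_3·(t - 4) + 3d_3·(t - 4)² with b_3 = Δ_3 - h_3(2M_3 + M_4)/6 = 302/61, c_3 = M_3/2 = -723/122, d_3 = (M_4 - M_3)/(6h_3) = 241/122. So p'(4) = 302/61.

4.9508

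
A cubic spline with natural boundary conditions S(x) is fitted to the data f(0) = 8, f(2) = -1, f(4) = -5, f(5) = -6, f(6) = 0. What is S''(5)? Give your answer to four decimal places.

Let σ_i = S''(x_i). Step sizes h_i = 2, 2, 1, 1; slopes of the chords Δ_i = (y_(i+1) - y_i)/h_i = -9/2, -2, -1, 6.
  2·σ_0 + 8·σ_1 + 2·σ_2 = 6(Δ_1 - Δ_0) = 15
  2·σ_1 + 6·σ_2 + 1·σ_3 = 6(Δ_2 - Δ_1) = 6
  1·σ_2 + 4·σ_3 + 1·σ_4 = 6(Δ_3 - Δ_2) = 42
Natural end conditions: σ_0 = σ_4 = 0.
Forward elimination and back-substitution give σ_0 = 0, σ_1 = 127/56, σ_2 = -11/7, σ_3 = 305/28, σ_4 = 0.

10.8929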